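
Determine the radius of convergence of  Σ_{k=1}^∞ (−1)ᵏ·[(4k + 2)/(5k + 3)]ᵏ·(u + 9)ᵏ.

Applying the root test, |a_k|^(1/k) = (4k + 2)/(5k + 3) → 4/5.
The series converges when 4/5 · |u + 9| < 1, giving R = 5/4.

R = 5/4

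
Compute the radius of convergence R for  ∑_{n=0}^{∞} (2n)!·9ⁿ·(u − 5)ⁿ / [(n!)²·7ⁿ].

R = 7/36

Apply the ratio test: |a_{n+1}| / |a_n| = (2n+1)·(2n+2)/(n+1)² · 9/7, which tends to 36/7 as n → ∞.
Thus R = 1/(36/7) = 7/36.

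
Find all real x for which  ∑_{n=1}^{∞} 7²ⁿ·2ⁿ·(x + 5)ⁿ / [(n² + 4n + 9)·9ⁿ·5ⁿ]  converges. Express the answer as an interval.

The ratio of consecutive coefficients is [(n² + 4n + 9)/((n+1)² + 4(n+1) + 9)] · 49·2/(9·5) → 98/45.
Hence the series converges for |x + 5| < 1/(98/45) = 45/98, so the radius of convergence is 45/98.
When x = -445/98, the series is dominated by a constant times Σ 1/n², which converges (p = 2 > 1).
At x = -535/98: the series is dominated by a constant times Σ 1/n², which converges (p = 2 > 1).

[-535/98, -445/98]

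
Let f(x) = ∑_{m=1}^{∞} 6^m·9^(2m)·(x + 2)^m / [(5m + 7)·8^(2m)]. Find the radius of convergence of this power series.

Apply the ratio test: |a_{m+1}| / |a_m| = [(5m + 7)/(5(m+1) + 7)] · 6·81/64, which tends to 243/32 as m → ∞.
The series converges when 243/32 · |x + 2| < 1, giving R = 32/243.

R = 32/243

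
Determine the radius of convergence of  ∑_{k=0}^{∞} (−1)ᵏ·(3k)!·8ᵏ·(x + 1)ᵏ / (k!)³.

Apply the ratio test: |a_{k+1}| / |a_k| = (3k+1)·(3k+2)·(3k+3)/(k+1)³ · 8, which tends to 216 as k → ∞.
Convergence for |x + 1| · 216 < 1, i.e. |x + 1| < 1/216. So R = 1/216.

R = 1/216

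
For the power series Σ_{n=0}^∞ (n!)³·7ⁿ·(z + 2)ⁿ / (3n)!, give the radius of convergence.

The ratio of consecutive coefficients is (n+1)³/[(3n+1)·(3n+2)·(3n+3)] · 7 → 7/27.
The series converges when 7/27 · |z + 2| < 1, giving R = 27/7.

R = 27/7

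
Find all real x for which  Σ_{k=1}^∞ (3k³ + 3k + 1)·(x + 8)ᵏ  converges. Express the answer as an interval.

Ratio test: |a_{k+1}/a_k| = (3(k+1)³ + 3(k+1) + 1)/(3k³ + 3k + 1) → 1 as k → ∞.
So the series converges when |x + 8| < 1 and diverges when |x + 8| > 1; R = 1.
Check x = -7: the terms have absolute value of order k³, which does not tend to 0, so the series diverges by the divergence test.
At x = -9: the terms do not tend to 0, so the series diverges.

(-9, -7)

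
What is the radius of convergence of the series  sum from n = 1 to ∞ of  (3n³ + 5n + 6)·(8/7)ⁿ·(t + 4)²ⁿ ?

Ratio test: |a_{n+1}/a_n| = [(3(n+1)³ + 5(n+1) + 6)/(3n³ + 5n + 6)] · 8/7 → 8/7 as n → ∞.
Since the exponent of (t + 4) increases by 2 each term, convergence requires |t + 4|² < 7/8, hence R = √14/4.

R = √14/4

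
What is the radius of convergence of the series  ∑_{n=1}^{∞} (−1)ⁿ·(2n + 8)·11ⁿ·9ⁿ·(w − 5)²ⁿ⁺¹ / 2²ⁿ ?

By the ratio test, |a_{n+1}/a_n| = [(2(n+1) + 8)/(2n + 8)] · 11·9/4 → 99/4.
Since the exponent of (w − 5) increases by 2 each term, convergence requires |w − 5|² < 4/99, hence R = 2√11/33.

R = 2√11/33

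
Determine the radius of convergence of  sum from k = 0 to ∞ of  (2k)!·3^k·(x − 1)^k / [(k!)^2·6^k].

R = 1/2

Apply the ratio test: |a_{k+1}| / |a_k| = (2k+1)·(2k+2)/(k+1)² · 3/6, which tends to 2 as k → ∞.
Convergence for |x − 1| · 2 < 1, i.e. |x − 1| < 1/2. So R = 1/2.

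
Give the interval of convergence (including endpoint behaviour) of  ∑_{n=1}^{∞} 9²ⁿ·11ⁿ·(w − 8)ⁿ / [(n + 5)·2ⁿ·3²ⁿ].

[790/99, 794/99)

By the ratio test, |a_{n+1}/a_n| = [(n + 5)/((n+1) + 5)] · 81·11/(2·9) → 99/2.
Convergence for |w − 8| · 99/2 < 1, i.e. |w − 8| < 2/99. So R = 2/99.
Check w = 794/99: comparison with the harmonic series Σ 1/n shows the series diverges.
Endpoint w = 790/99: an alternating series whose terms decrease to 0 in absolute value, so it converges by the Leibniz criterion.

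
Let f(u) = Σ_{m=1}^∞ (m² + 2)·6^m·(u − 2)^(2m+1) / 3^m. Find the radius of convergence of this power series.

R = √2/2

By the ratio test, |a_{m+1}/a_m| = [((m+1)² + 2)/(m² + 2)] · 6/3 → 2.
Writing y = (u − 2)², the series in y has radius 1/2, so |u − 2| < √(1/2) and R = √2/2.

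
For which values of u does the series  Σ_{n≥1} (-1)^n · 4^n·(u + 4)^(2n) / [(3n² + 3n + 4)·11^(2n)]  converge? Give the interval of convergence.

Apply the ratio test: |a_{n+1}| / |a_n| = [(3n² + 3n + 4)/(3(n+1)² + 3(n+1) + 4)] · 4/121, which tends to 4/121 as n → ∞.
Successive powers of (u + 4) differ by 2, so the series converges when |u + 4|² · 4/121 < 1, i.e. |u + 4| < √(121/4) = 11/2. So R = 11/2.
At u = 3/2: the terms are on the order of 1/n², so the series converges absolutely by comparison with the p-series (p = 2 > 1).
Check u = -19/2: the terms are on the order of 1/n², so the series converges absolutely by comparison with the p-series (p = 2 > 1).

[-19/2, 3/2]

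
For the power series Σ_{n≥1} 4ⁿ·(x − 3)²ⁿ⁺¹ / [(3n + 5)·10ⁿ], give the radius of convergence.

Ratio test: |a_{n+1}/a_n| = [(3n + 5)/(3(n+1) + 5)] · 4/10 → 2/5 as n → ∞.
Successive powers of (x − 3) differ by 2, so the series converges when |x − 3|² · 2/5 < 1, i.e. |x − 3| < √(5/2). So R = √10/2.

R = √10/2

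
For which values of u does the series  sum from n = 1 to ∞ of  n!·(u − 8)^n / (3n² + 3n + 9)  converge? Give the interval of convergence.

By the ratio test, |a_{n+1}/a_n| = (n+1) · (3n² + 3n + 9)/(3(n+1)² + 3(n+1) + 9) → ∞.
Since the ratio → ∞, the series diverges for every u ≠ 8, and R = 0.

{8}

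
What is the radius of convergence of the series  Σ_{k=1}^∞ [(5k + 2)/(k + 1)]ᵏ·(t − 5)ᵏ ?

Applying the root test, |a_k|^(1/k) = (5k + 2)/(k + 1) → 5.
Hence the series converges for |t − 5| < 1/(5) = 1/5, so the radius of convergence is 1/5.

R = 1/5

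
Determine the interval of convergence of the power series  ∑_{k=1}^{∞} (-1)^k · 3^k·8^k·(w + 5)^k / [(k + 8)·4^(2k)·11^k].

(-37/3, 7/3]

Ratio test: |a_{k+1}/a_k| = [(k + 8)/((k+1) + 8)] · 3·8/(16·11) → 3/22 as k → ∞.
Thus R = 1/(3/22) = 22/3.
When w = 7/3, an alternating series whose terms decrease to 0 in absolute value, so it converges by the Leibniz criterion.
At w = -37/3: the terms are asymptotic to a nonzero constant times 1/k, so the series diverges by limit comparison with Σ 1/k.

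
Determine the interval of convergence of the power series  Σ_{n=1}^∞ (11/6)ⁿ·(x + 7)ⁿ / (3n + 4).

Apply the ratio test: |a_{n+1}| / |a_n| = [(3n + 4)/(3(n+1) + 4)] · 11/6, which tends to 11/6 as n → ∞.
Hence the series converges for |x + 7| < 1/(11/6) = 6/11, so the radius of convergence is 6/11.
When x = -71/11, comparison with the harmonic series Σ 1/n shows the series diverges.
At x = -83/11: an alternating series whose terms decrease to 0 in absolute value, so it converges by the Leibniz criterion.

[-83/11, -71/11)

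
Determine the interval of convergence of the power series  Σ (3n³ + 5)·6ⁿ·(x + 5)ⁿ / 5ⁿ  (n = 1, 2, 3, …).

The ratio of consecutive coefficients is [(3(n+1)³ + 5)/(3n³ + 5)] · 6/5 → 6/5.
Thus R = 1/(6/5) = 5/6.
When x = -25/6, the terms do not tend to 0, so the series diverges.
Check x = -35/6: the terms do not tend to 0, so the series diverges.

(-35/6, -25/6)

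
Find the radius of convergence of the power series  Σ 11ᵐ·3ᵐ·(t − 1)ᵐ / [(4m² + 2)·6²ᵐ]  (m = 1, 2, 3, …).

The ratio of consecutive coefficients is [(4m² + 2)/(4(m+1)² + 2)] · 11·3/36 → 11/12.
Convergence for |t − 1| · 11/12 < 1, i.e. |t − 1| < 12/11. So R = 12/11.

R = 12/11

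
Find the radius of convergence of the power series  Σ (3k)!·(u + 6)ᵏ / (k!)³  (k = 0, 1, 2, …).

Ratio test: |a_{k+1}/a_k| = (3k+1)·(3k+2)·(3k+3)/(k+1)³ → 27 as k → ∞.
Convergence for |u + 6| · 27 < 1, i.e. |u + 6| < 1/27. So R = 1/27.

R = 1/27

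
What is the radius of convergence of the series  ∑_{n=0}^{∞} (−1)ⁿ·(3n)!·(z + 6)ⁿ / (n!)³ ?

Ratio test: |a_{n+1}/a_n| = (3n+1)·(3n+2)·(3n+3)/(n+1)³ → 27 as n → ∞.
Convergence for |z + 6| · 27 < 1, i.e. |z + 6| < 1/27. So R = 1/27.

R = 1/27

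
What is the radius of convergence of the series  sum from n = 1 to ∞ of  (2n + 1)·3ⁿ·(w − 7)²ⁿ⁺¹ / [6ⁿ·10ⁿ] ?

R = 2√5

Apply the ratio test: |a_{n+1}| / |a_n| = [(2(n+1) + 1)/(2n + 1)] · 3/(6·10), which tends to 1/20 as n → ∞.
Successive powers of (w − 7) differ by 2, so the series converges when |w − 7|² · 1/20 < 1, i.e. |w − 7| < √(20). So R = 2√5.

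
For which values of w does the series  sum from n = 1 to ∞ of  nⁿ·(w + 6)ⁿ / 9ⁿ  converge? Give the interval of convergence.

By the Cauchy root test, |a_n|^(1/n) = n/9 → ∞.
The root grows without bound, so R = 0 (convergence only at w = -6).

{-6}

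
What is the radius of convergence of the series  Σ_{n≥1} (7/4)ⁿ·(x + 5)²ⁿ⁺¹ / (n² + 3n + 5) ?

Apply the ratio test: |a_{n+1}| / |a_n| = [(n² + 3n + 5)/((n+1)² + 3(n+1) + 5)] · 7/4, which tends to 7/4 as n → ∞.
Since the exponent of (x + 5) increases by 2 each term, convergence requires |x + 5|² < 4/7, hence R = 2√7/7.

R = 2√7/7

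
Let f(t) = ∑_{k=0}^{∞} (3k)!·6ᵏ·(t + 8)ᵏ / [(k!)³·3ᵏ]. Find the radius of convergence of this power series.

By the ratio test, |a_{k+1}/a_k| = (3k+1)·(3k+2)·(3k+3)/(k+1)³ · 6/3 → 54.
Hence the series converges for |t + 8| < 1/(54) = 1/54, so the radius of convergence is 1/54.

R = 1/54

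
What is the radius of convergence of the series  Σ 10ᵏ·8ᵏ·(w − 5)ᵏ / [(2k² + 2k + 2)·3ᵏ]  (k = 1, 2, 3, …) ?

R = 3/80

The ratio of consecutive coefficients is [(2k² + 2k + 2)/(2(k+1)² + 2(k+1) + 2)] · 10·8/3 → 80/3.
Hence the series converges for |w − 5| < 1/(80/3) = 3/80, so the radius of convergence is 3/80.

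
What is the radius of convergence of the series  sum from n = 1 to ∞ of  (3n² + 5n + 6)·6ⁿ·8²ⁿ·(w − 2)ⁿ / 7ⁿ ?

R = 7/384

Ratio test: |a_{n+1}/a_n| = [(3(n+1)² + 5(n+1) + 6)/(3n² + 5n + 6)] · 6·64/7 → 384/7 as n → ∞.
Hence the series converges for |w − 2| < 1/(384/7) = 7/384, so the radius of convergence is 7/384.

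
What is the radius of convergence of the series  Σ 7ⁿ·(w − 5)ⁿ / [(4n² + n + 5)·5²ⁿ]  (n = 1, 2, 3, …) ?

The ratio of consecutive coefficients is [(4n² + n + 5)/(4(n+1)² + (n+1) + 5)] · 7/25 → 7/25.
Thus R = 1/(7/25) = 25/7.

R = 25/7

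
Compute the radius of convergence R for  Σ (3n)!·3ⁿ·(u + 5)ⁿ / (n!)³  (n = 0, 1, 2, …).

R = 1/81

Ratio test: |a_{n+1}/a_n| = (3n+1)·(3n+2)·(3n+3)/(n+1)³ · 3 → 81 as n → ∞.
Thus R = 1/(81) = 1/81.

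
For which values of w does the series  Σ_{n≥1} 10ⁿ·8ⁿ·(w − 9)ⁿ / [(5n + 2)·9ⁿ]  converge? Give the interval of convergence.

By the ratio test, |a_{n+1}/a_n| = [(5n + 2)/(5(n+1) + 2)] · 10·8/9 → 80/9.
Thus R = 1/(80/9) = 9/80.
Check w = 729/80: the terms behave like c/n; limit comparison with the harmonic series gives divergence.
Check w = 711/80: an alternating series whose terms decrease to 0 in absolute value, so it converges by the Leibniz criterion.

[711/80, 729/80)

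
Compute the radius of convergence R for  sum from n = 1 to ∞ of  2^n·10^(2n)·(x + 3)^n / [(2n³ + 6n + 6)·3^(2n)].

R = 9/200

The ratio of consecutive coefficients is [(2n³ + 6n + 6)/(2(n+1)³ + 6(n+1) + 6)] · 2·100/9 → 200/9.
Thus R = 1/(200/9) = 9/200.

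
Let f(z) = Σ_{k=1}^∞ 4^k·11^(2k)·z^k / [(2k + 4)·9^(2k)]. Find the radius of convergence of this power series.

R = 81/484

The ratio of consecutive coefficients is [(2k + 4)/(2(k+1) + 4)] · 4·121/81 → 484/81.
Hence the series converges for |z| < 1/(484/81) = 81/484, so the radius of convergence is 81/484.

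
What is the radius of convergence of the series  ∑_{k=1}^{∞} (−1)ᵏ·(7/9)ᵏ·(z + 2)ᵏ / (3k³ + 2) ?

R = 9/7

The ratio of consecutive coefficients is [(3k³ + 2)/(3(k+1)³ + 2)] · 7/9 → 7/9.
Hence the series converges for |z + 2| < 1/(7/9) = 9/7, so the radius of convergence is 9/7.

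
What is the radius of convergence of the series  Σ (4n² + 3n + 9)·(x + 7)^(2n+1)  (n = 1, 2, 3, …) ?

R = 1

Apply the ratio test: |a_{n+1}| / |a_n| = (4(n+1)² + 3(n+1) + 9)/(4n² + 3n + 9), which tends to 1 as n → ∞.
Writing y = (x + 7)², the series in y has radius 1, so |x + 7| < √(1) = 1 and R = 1.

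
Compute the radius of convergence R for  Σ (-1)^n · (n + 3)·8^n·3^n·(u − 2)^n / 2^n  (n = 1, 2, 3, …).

R = 1/12

Apply the ratio test: |a_{n+1}| / |a_n| = [((n+1) + 3)/(n + 3)] · 8·3/2, which tends to 12 as n → ∞.
Thus R = 1/(12) = 1/12.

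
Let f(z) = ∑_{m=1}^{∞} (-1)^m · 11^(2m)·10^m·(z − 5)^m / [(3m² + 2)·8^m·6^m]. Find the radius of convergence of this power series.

R = 24/605

Apply the ratio test: |a_{m+1}| / |a_m| = [(3m² + 2)/(3(m+1)² + 2)] · 121·10/(8·6), which tends to 605/24 as m → ∞.
The series converges when 605/24 · |z − 5| < 1, giving R = 24/605.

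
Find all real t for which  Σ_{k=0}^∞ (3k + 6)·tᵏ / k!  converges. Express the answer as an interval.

(−∞, ∞)

The ratio of consecutive coefficients is (3(k+1) + 6)/(3k + 6) · 1/(k+1) → 0.
The ratio tends to 0 regardless of t, hence R = ∞.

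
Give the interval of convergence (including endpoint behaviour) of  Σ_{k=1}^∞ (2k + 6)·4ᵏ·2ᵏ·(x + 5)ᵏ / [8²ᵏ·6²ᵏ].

The ratio of consecutive coefficients is [(2(k+1) + 6)/(2k + 6)] · 4·2/(64·36) → 1/288.
The series converges when 1/288 · |x + 5| < 1, giving R = 288.
Endpoint x = 283: the k-th term does not approach 0; divergence by the term test.
Check x = -293: the k-th term does not approach 0; divergence by the term test.

(-293, 283)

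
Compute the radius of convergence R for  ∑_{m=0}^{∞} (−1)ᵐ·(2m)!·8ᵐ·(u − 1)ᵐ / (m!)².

The ratio of consecutive coefficients is (2m+1)·(2m+2)/(m+1)² · 8 → 32.
The series converges when 32 · |u − 1| < 1, giving R = 1/32.

R = 1/32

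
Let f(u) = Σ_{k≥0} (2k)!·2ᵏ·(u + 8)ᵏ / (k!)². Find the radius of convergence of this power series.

By the ratio test, |a_{k+1}/a_k| = (2k+1)·(2k+2)/(k+1)² · 2 → 8.
Hence the series converges for |u + 8| < 1/(8) = 1/8, so the radius of convergence is 1/8.

R = 1/8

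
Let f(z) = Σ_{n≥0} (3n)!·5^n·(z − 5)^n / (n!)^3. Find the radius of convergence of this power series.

Apply the ratio test: |a_{n+1}| / |a_n| = (3n+1)·(3n+2)·(3n+3)/(n+1)³ · 5, which tends to 135 as n → ∞.
Hence the series converges for |z − 5| < 1/(135) = 1/135, so the radius of convergence is 1/135.

R = 1/135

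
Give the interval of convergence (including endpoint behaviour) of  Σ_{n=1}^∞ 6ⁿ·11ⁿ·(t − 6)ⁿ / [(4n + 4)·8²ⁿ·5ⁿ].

[38/33, 358/33)

Ratio test: |a_{n+1}/a_n| = [(4n + 4)/(4(n+1) + 4)] · 6·11/(64·5) → 33/160 as n → ∞.
Thus R = 1/(33/160) = 160/33.
Endpoint t = 358/33: the terms are asymptotic to a nonzero constant times 1/n, so the series diverges by limit comparison with Σ 1/n.
At t = 38/33: the terms alternate in sign and decrease monotonically to 0 in absolute value (size ~ c/n), so the alternating series test gives convergence.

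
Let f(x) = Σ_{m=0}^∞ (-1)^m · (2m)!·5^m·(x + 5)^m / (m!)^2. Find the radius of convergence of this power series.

R = 1/20

By the ratio test, |a_{m+1}/a_m| = (2m+1)·(2m+2)/(m+1)² · 5 → 20.
Convergence for |x + 5| · 20 < 1, i.e. |x + 5| < 1/20. So R = 1/20.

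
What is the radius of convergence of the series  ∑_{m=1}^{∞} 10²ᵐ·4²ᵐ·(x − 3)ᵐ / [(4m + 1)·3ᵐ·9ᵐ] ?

Apply the ratio test: |a_{m+1}| / |a_m| = [(4m + 1)/(4(m+1) + 1)] · 100·16/(3·9), which tends to 1600/27 as m → ∞.
Convergence for |x − 3| · 1600/27 < 1, i.e. |x − 3| < 27/1600. So R = 27/1600.

R = 27/1600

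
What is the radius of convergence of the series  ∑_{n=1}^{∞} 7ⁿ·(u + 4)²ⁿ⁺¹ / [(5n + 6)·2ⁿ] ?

The ratio of consecutive coefficients is [(5n + 6)/(5(n+1) + 6)] · 7/2 → 7/2.
Since the exponent of (u + 4) increases by 2 each term, convergence requires |u + 4|² < 2/7, hence R = √14/7.

R = √14/7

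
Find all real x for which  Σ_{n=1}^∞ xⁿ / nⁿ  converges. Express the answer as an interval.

By the Cauchy root test, |a_n|^(1/n) = 1/n → 0.
The limit is 0 for every x, so R = ∞.

(−∞, ∞)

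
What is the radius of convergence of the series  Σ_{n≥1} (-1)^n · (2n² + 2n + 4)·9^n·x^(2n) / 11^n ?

R = √11/3

Ratio test: |a_{n+1}/a_n| = [(2(n+1)² + 2(n+1) + 4)/(2n² + 2n + 4)] · 9/11 → 9/11 as n → ∞.
Since the exponent of x increases by 2 each term, convergence requires |x|² < 11/9, hence R = √11/3.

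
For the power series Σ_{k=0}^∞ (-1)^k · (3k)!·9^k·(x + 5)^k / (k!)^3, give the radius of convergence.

R = 1/243

The ratio of consecutive coefficients is (3k+1)·(3k+2)·(3k+3)/(k+1)³ · 9 → 243.
Hence the series converges for |x + 5| < 1/(243) = 1/243, so the radius of convergence is 1/243.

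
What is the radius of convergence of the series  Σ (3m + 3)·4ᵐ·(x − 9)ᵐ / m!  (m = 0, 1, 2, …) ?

Apply the ratio test: |a_{m+1}| / |a_m| = (3(m+1) + 3)/(3m + 3) · 4 · 1/(m+1), which tends to 0 as m → ∞.
Since the limit is 0 < 1 for every x, the series converges on all of ℝ and R = ∞.

R = ∞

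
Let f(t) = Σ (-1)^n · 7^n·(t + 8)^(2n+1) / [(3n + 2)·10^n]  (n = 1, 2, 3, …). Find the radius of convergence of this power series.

Apply the ratio test: |a_{n+1}| / |a_n| = [(3n + 2)/(3(n+1) + 2)] · 7/10, which tends to 7/10 as n → ∞.
Writing y = (t + 8)², the series in y has radius 10/7, so |t + 8| < √(10/7) and R = √70/7.

R = √70/7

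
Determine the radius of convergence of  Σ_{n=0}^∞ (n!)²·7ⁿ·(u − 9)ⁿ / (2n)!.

The ratio of consecutive coefficients is (n+1)²/[(2n+1)·(2n+2)] · 7 → 7/4.
Hence the series converges for |u − 9| < 1/(7/4) = 4/7, so the radius of convergence is 4/7.

R = 4/7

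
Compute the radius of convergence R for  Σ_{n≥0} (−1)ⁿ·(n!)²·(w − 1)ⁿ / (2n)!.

The ratio of consecutive coefficients is (n+1)²/[(2n+1)·(2n+2)] → 1/4.
Thus R = 1/(1/4) = 4.

R = 4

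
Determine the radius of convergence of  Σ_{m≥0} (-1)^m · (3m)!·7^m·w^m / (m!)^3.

R = 1/189

Apply the ratio test: |a_{m+1}| / |a_m| = (3m+1)·(3m+2)·(3m+3)/(m+1)³ · 7, which tends to 189 as m → ∞.
Hence the series converges for |w| < 1/(189) = 1/189, so the radius of convergence is 1/189.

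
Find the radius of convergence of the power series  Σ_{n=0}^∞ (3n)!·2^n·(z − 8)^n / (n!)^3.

Ratio test: |a_{n+1}/a_n| = (3n+1)·(3n+2)·(3n+3)/(n+1)³ · 2 → 54 as n → ∞.
Hence the series converges for |z − 8| < 1/(54) = 1/54, so the radius of convergence is 1/54.

R = 1/54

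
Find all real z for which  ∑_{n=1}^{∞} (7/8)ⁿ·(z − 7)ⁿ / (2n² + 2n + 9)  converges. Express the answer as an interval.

Ratio test: |a_{n+1}/a_n| = [(2n² + 2n + 9)/(2(n+1)² + 2(n+1) + 9)] · 7/8 → 7/8 as n → ∞.
Hence the series converges for |z − 7| < 1/(7/8) = 8/7, so the radius of convergence is 8/7.
Check z = 57/7: absolute convergence follows by limit comparison with Σ 1/n².
Check z = 41/7: the series is dominated by a constant times Σ 1/n², which converges (p = 2 > 1).

[41/7, 57/7]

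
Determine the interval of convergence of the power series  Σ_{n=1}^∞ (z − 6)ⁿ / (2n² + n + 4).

The ratio of consecutive coefficients is (2n² + n + 4)/(2(n+1)² + (n+1) + 4) → 1.
Convergence for |z − 6| < 1, so R = 1.
When z = 7, the terms are on the order of 1/n², so the series converges absolutely by comparison with the p-series (p = 2 > 1).
When z = 5, absolute convergence follows by limit comparison with Σ 1/n².

[5, 7]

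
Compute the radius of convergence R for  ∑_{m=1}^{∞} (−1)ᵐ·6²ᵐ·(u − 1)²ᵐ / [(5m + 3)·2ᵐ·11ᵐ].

Apply the ratio test: |a_{m+1}| / |a_m| = [(5m + 3)/(5(m+1) + 3)] · 36/(2·11), which tends to 18/11 as m → ∞.
Successive powers of (u − 1) differ by 2, so the series converges when |u − 1|² · 18/11 < 1, i.e. |u − 1| < √(11/18). So R = √22/6.

R = √22/6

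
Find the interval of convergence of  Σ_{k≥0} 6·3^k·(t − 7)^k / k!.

(−∞, ∞)

Ratio test: |a_{k+1}/a_k| = 6/6 · 3 · 1/(k+1) → 0 as k → ∞.
Since the limit is 0 < 1 for every t, the series converges on all of ℝ and R = ∞.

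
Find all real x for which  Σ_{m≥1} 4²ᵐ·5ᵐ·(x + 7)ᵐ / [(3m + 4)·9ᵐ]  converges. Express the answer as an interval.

[-569/80, -551/80)

By the ratio test, |a_{m+1}/a_m| = [(3m + 4)/(3(m+1) + 4)] · 16·5/9 → 80/9.
The series converges when 80/9 · |x + 7| < 1, giving R = 9/80.
Check x = -551/80: comparison with the harmonic series Σ 1/m shows the series diverges.
At x = -569/80: an alternating series whose terms decrease to 0 in absolute value, so it converges by the Leibniz criterion.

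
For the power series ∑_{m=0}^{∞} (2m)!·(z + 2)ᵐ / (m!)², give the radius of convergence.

R = 1/4

Ratio test: |a_{m+1}/a_m| = (2m+1)·(2m+2)/(m+1)² → 4 as m → ∞.
The series converges when 4 · |z + 2| < 1, giving R = 1/4.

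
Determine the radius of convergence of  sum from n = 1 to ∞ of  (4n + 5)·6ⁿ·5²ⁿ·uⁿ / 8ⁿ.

R = 4/75

The ratio of consecutive coefficients is [(4(n+1) + 5)/(4n + 5)] · 6·25/8 → 75/4.
Thus R = 1/(75/4) = 4/75.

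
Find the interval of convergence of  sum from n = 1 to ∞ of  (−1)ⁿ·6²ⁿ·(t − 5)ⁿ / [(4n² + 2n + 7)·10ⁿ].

By the ratio test, |a_{n+1}/a_n| = [(4n² + 2n + 7)/(4(n+1)² + 2(n+1) + 7)] · 36/10 → 18/5.
Hence the series converges for |t − 5| < 1/(18/5) = 5/18, so the radius of convergence is 5/18.
When t = 95/18, the terms are on the order of 1/n², so the series converges absolutely by comparison with the p-series (p = 2 > 1).
At t = 85/18: the series is dominated by a constant times Σ 1/n², which converges (p = 2 > 1).

[85/18, 95/18]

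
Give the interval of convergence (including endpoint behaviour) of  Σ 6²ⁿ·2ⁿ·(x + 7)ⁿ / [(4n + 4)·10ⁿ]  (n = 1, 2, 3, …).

Apply the ratio test: |a_{n+1}| / |a_n| = [(4n + 4)/(4(n+1) + 4)] · 36·2/10, which tends to 36/5 as n → ∞.
Hence the series converges for |x + 7| < 1/(36/5) = 5/36, so the radius of convergence is 5/36.
Check x = -247/36: the terms behave like c/n; limit comparison with the harmonic series gives divergence.
When x = -257/36, convergence follows from the alternating series test (terms decrease monotonically to 0).

[-257/36, -247/36)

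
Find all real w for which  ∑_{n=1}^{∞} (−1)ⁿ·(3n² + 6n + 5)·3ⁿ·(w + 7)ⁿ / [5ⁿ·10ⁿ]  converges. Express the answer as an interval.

(-71/3, 29/3)

Ratio test: |a_{n+1}/a_n| = [(3(n+1)² + 6(n+1) + 5)/(3n² + 6n + 5)] · 3/(5·10) → 3/50 as n → ∞.
Hence the series converges for |w + 7| < 1/(3/50) = 50/3, so the radius of convergence is 50/3.
Check w = 29/3: the terms have absolute value of order n², which does not tend to 0, so the series diverges by the divergence test.
Endpoint w = -71/3: the terms have absolute value of order n², which does not tend to 0, so the series diverges by the divergence test.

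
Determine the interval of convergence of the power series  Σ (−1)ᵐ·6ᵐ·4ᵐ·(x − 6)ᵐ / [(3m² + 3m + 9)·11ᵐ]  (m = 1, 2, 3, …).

[133/24, 155/24]

Ratio test: |a_{m+1}/a_m| = [(3m² + 3m + 9)/(3(m+1)² + 3(m+1) + 9)] · 6·4/11 → 24/11 as m → ∞.
Thus R = 1/(24/11) = 11/24.
Check x = 155/24: the terms are on the order of 1/m², so the series converges absolutely by comparison with the p-series (p = 2 > 1).
When x = 133/24, the terms are on the order of 1/m², so the series converges absolutely by comparison with the p-series (p = 2 > 1).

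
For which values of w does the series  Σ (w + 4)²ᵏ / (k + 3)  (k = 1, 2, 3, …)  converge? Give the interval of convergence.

The ratio of consecutive coefficients is (k + 3)/((k+1) + 3) → 1.
Since the exponent of (w + 4) increases by 2 each term, convergence requires |w + 4|² < 1, hence R = 1.
Endpoint w = -3: comparison with the harmonic series Σ 1/k shows the series diverges.
Check w = -5: the terms are asymptotic to a nonzero constant times 1/k, so the series diverges by limit comparison with Σ 1/k.

(-5, -3)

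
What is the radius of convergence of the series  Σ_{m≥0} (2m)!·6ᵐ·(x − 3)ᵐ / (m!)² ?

R = 1/24

The ratio of consecutive coefficients is (2m+1)·(2m+2)/(m+1)² · 6 → 24.
Convergence for |x − 3| · 24 < 1, i.e. |x − 3| < 1/24. So R = 1/24.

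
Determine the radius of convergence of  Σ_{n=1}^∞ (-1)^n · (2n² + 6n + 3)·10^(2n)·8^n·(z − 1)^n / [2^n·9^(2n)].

R = 81/400

The ratio of consecutive coefficients is [(2(n+1)² + 6(n+1) + 3)/(2n² + 6n + 3)] · 100·8/(2·81) → 400/81.
The series converges when 400/81 · |z − 1| < 1, giving R = 81/400.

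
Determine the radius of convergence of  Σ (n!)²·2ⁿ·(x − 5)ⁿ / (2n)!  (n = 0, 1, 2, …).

R = 2

By the ratio test, |a_{n+1}/a_n| = (n+1)²/[(2n+1)·(2n+2)] · 2 → 1/2.
The series converges when 1/2 · |x − 5| < 1, giving R = 2.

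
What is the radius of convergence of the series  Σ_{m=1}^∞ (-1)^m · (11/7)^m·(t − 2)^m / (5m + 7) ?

R = 7/11

By the ratio test, |a_{m+1}/a_m| = [(5m + 7)/(5(m+1) + 7)] · 11/7 → 11/7.
Thus R = 1/(11/7) = 7/11.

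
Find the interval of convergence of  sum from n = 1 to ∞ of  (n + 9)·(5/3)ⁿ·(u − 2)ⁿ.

By the ratio test, |a_{n+1}/a_n| = [((n+1) + 9)/(n + 9)] · 5/3 → 5/3.
Hence the series converges for |u − 2| < 1/(5/3) = 3/5, so the radius of convergence is 3/5.
Check u = 13/5: the n-th term does not approach 0; divergence by the term test.
Check u = 7/5: the n-th term does not approach 0; divergence by the term test.

(7/5, 13/5)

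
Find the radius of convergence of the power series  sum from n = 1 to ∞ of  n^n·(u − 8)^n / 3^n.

R = 0

Applying the root test, |a_n|^(1/n) = n/3 → ∞.
Since the n-th root of |a_n| is unbounded, the series converges only at u = 8; R = 0.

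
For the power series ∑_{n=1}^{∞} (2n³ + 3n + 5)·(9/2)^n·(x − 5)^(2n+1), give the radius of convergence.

Ratio test: |a_{n+1}/a_n| = [(2(n+1)³ + 3(n+1) + 5)/(2n³ + 3n + 5)] · 9/2 → 9/2 as n → ∞.
Since the exponent of (x − 5) increases by 2 each term, convergence requires |x − 5|² < 2/9, hence R = √2/3.

R = √2/3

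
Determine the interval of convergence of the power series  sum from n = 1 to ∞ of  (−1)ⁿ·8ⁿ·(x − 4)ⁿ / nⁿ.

By the Cauchy root test, |a_n|^(1/n) = 8/n → 0.
The limit is 0 for every x, so R = ∞.

(−∞, ∞)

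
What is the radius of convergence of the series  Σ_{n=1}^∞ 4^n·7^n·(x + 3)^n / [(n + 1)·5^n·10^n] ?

By the ratio test, |a_{n+1}/a_n| = [(n + 1)/((n+1) + 1)] · 4·7/(5·10) → 14/25.
Convergence for |x + 3| · 14/25 < 1, i.e. |x + 3| < 25/14. So R = 25/14.

R = 25/14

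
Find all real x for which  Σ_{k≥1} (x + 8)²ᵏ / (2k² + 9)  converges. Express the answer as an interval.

[-9, -7]

Apply the ratio test: |a_{k+1}| / |a_k| = (2k² + 9)/(2(k+1)² + 9), which tends to 1 as k → ∞.
Writing y = (x + 8)², the series in y has radius 1, so |x + 8| < √(1) = 1 and R = 1.
Check x = -7: absolute convergence follows by limit comparison with Σ 1/k².
Check x = -9: the terms are on the order of 1/k², so the series converges absolutely by comparison with the p-series (p = 2 > 1).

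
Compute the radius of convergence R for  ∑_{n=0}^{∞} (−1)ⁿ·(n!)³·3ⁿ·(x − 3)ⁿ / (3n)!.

Ratio test: |a_{n+1}/a_n| = (n+1)³/[(3n+1)·(3n+2)·(3n+3)] · 3 → 1/9 as n → ∞.
Hence the series converges for |x − 3| < 1/(1/9) = 9, so the radius of convergence is 9.

R = 9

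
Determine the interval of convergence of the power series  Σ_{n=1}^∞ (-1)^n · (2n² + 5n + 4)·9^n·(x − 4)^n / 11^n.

(25/9, 47/9)

By the ratio test, |a_{n+1}/a_n| = [(2(n+1)² + 5(n+1) + 4)/(2n² + 5n + 4)] · 9/11 → 9/11.
The series converges when 9/11 · |x − 4| < 1, giving R = 11/9.
Endpoint x = 47/9: the terms do not tend to 0, so the series diverges.
Endpoint x = 25/9: the terms have absolute value of order n², which does not tend to 0, so the series diverges by the divergence test.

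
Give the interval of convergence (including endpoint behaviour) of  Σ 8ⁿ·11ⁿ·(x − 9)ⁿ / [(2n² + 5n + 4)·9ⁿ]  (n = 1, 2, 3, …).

By the ratio test, |a_{n+1}/a_n| = [(2n² + 5n + 4)/(2(n+1)² + 5(n+1) + 4)] · 8·11/9 → 88/9.
Hence the series converges for |x − 9| < 1/(88/9) = 9/88, so the radius of convergence is 9/88.
Endpoint x = 801/88: absolute convergence follows by limit comparison with Σ 1/n².
When x = 783/88, the series is dominated by a constant times Σ 1/n², which converges (p = 2 > 1).

[783/88, 801/88]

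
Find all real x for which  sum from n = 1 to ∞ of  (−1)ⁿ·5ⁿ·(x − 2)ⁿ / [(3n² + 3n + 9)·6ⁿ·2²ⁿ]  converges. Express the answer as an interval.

[-14/5, 34/5]

The ratio of consecutive coefficients is [(3n² + 3n + 9)/(3(n+1)² + 3(n+1) + 9)] · 5/(6·4) → 5/24.
The series converges when 5/24 · |x − 2| < 1, giving R = 24/5.
When x = 34/5, absolute convergence follows by limit comparison with Σ 1/n².
At x = -14/5: the series is dominated by a constant times Σ 1/n², which converges (p = 2 > 1).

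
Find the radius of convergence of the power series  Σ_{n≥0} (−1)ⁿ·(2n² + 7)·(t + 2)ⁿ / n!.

Ratio test: |a_{n+1}/a_n| = (2(n+1)² + 7)/(2n² + 7) · 1/(n+1) → 0 as n → ∞.
The ratio tends to 0 regardless of t, hence R = ∞.

R = ∞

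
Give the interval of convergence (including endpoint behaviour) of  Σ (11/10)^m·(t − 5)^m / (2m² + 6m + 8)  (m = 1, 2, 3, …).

[45/11, 65/11]

Apply the ratio test: |a_{m+1}| / |a_m| = [(2m² + 6m + 8)/(2(m+1)² + 6(m+1) + 8)] · 11/10, which tends to 11/10 as m → ∞.
Hence the series converges for |t − 5| < 1/(11/10) = 10/11, so the radius of convergence is 10/11.
When t = 65/11, the terms are on the order of 1/m², so the series converges absolutely by comparison with the p-series (p = 2 > 1).
When t = 45/11, the terms are on the order of 1/m², so the series converges absolutely by comparison with the p-series (p = 2 > 1).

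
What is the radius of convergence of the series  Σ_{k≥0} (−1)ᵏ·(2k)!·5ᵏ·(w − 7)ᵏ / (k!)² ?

R = 1/20

Apply the ratio test: |a_{k+1}| / |a_k| = (2k+1)·(2k+2)/(k+1)² · 5, which tends to 20 as k → ∞.
Thus R = 1/(20) = 1/20.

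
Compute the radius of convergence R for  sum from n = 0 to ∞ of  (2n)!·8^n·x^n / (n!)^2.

R = 1/32

By the ratio test, |a_{n+1}/a_n| = (2n+1)·(2n+2)/(n+1)² · 8 → 32.
Thus R = 1/(32) = 1/32.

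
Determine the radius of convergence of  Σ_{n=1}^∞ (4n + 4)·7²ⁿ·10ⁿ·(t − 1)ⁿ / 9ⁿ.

R = 9/490

Apply the ratio test: |a_{n+1}| / |a_n| = [(4(n+1) + 4)/(4n + 4)] · 49·10/9, which tends to 490/9 as n → ∞.
The series converges when 490/9 · |t − 1| < 1, giving R = 9/490.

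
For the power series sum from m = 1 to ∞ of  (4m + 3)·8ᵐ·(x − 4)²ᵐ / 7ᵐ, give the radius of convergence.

R = √14/4

The ratio of consecutive coefficients is [(4(m+1) + 3)/(4m + 3)] · 8/7 → 8/7.
Since the exponent of (x − 4) increases by 2 each term, convergence requires |x − 4|² < 7/8, hence R = √14/4.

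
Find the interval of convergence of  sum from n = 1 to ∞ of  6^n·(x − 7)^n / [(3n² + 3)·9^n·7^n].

[-7/2, 35/2]

By the ratio test, |a_{n+1}/a_n| = [(3n² + 3)/(3(n+1)² + 3)] · 6/(9·7) → 2/21.
Convergence for |x − 7| · 2/21 < 1, i.e. |x − 7| < 21/2. So R = 21/2.
Check x = 35/2: the terms are on the order of 1/n², so the series converges absolutely by comparison with the p-series (p = 2 > 1).
Endpoint x = -7/2: the terms are on the order of 1/n², so the series converges absolutely by comparison with the p-series (p = 2 > 1).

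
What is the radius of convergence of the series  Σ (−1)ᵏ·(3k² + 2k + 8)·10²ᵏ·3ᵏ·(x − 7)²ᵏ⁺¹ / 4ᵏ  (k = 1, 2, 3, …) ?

R = √3/15

Ratio test: |a_{k+1}/a_k| = [(3(k+1)² + 2(k+1) + 8)/(3k² + 2k + 8)] · 100·3/4 → 75 as k → ∞.
Successive powers of (x − 7) differ by 2, so the series converges when |x − 7|² · 75 < 1, i.e. |x − 7| < √(1/75). So R = √3/15.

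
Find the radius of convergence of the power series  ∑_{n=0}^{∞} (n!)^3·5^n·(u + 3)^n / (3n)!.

Apply the ratio test: |a_{n+1}| / |a_n| = (n+1)³/[(3n+1)·(3n+2)·(3n+3)] · 5, which tends to 5/27 as n → ∞.
The series converges when 5/27 · |u + 3| < 1, giving R = 27/5.

R = 27/5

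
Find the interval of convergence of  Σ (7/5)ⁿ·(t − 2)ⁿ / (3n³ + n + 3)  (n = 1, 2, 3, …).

The ratio of consecutive coefficients is [(3n³ + n + 3)/(3(n+1)³ + (n+1) + 3)] · 7/5 → 7/5.
Thus R = 1/(7/5) = 5/7.
At t = 19/7: absolute convergence follows by limit comparison with Σ 1/n³.
Check t = 9/7: the terms are on the order of 1/n³, so the series converges absolutely by comparison with the p-series (p = 3 > 1).

[9/7, 19/7]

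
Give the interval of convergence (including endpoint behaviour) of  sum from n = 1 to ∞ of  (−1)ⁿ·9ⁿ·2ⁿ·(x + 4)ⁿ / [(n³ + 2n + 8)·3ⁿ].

[-25/6, -23/6]

Apply the ratio test: |a_{n+1}| / |a_n| = [(n³ + 2n + 8)/((n+1)³ + 2(n+1) + 8)] · 9·2/3, which tends to 6 as n → ∞.
The series converges when 6 · |x + 4| < 1, giving R = 1/6.
Check x = -23/6: the series is dominated by a constant times Σ 1/n³, which converges (p = 3 > 1).
Check x = -25/6: absolute convergence follows by limit comparison with Σ 1/n³.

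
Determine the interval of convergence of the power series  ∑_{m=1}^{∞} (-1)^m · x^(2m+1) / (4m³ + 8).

[-1, 1]

By the ratio test, |a_{m+1}/a_m| = (4m³ + 8)/(4(m+1)³ + 8) → 1.
Since the exponent of x increases by 2 each term, convergence requires |x|² < 1, hence R = 1.
When x = 1, the series is dominated by a constant times Σ 1/m³, which converges (p = 3 > 1).
At x = -1: absolute convergence follows by limit comparison with Σ 1/m³.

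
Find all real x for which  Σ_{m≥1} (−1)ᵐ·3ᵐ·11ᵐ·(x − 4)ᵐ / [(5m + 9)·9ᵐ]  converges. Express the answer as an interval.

Apply the ratio test: |a_{m+1}| / |a_m| = [(5m + 9)/(5(m+1) + 9)] · 3·11/9, which tends to 11/3 as m → ∞.
Hence the series converges for |x − 4| < 1/(11/3) = 3/11, so the radius of convergence is 3/11.
When x = 47/11, convergence follows from the alternating series test (terms decrease monotonically to 0).
Endpoint x = 41/11: comparison with the harmonic series Σ 1/m shows the series diverges.

(41/11, 47/11]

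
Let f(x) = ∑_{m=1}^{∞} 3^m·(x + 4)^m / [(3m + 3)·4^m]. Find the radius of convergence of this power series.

R = 4/3

Ratio test: |a_{m+1}/a_m| = [(3m + 3)/(3(m+1) + 3)] · 3/4 → 3/4 as m → ∞.
Thus R = 1/(3/4) = 4/3.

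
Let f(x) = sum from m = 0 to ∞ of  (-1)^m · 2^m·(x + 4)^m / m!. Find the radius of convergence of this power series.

Apply the ratio test: |a_{m+1}| / |a_m| = 2 · 1/(m+1), which tends to 0 as m → ∞.
The ratio tends to 0 regardless of x, hence R = ∞.

R = ∞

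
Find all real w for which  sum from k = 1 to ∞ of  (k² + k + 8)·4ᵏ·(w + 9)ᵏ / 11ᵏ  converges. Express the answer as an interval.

Apply the ratio test: |a_{k+1}| / |a_k| = [((k+1)² + (k+1) + 8)/(k² + k + 8)] · 4/11, which tends to 4/11 as k → ∞.
Hence the series converges for |w + 9| < 1/(4/11) = 11/4, so the radius of convergence is 11/4.
Check w = -25/4: the k-th term does not approach 0; divergence by the term test.
Check w = -47/4: the terms do not tend to 0, so the series diverges.

(-47/4, -25/4)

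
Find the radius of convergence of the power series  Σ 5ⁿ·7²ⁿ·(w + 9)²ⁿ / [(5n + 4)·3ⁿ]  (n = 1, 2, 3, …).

R = √15/35

By the ratio test, |a_{n+1}/a_n| = [(5n + 4)/(5(n+1) + 4)] · 5·49/3 → 245/3.
Writing y = (w + 9)², the series in y has radius 3/245, so |w + 9| < √(3/245) and R = √15/35.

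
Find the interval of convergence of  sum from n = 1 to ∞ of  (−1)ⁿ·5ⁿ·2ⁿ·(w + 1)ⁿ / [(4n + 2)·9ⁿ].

(-19/10, -1/10]

Apply the ratio test: |a_{n+1}| / |a_n| = [(4n + 2)/(4(n+1) + 2)] · 5·2/9, which tends to 10/9 as n → ∞.
The series converges when 10/9 · |w + 1| < 1, giving R = 9/10.
At w = -1/10: the terms alternate in sign and decrease monotonically to 0 in absolute value (size ~ c/n), so the alternating series test gives convergence.
At w = -19/10: comparison with the harmonic series Σ 1/n shows the series diverges.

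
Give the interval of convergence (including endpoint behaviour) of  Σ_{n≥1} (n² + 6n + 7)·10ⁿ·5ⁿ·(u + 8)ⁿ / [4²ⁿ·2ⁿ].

The ratio of consecutive coefficients is [((n+1)² + 6(n+1) + 7)/(n² + 6n + 7)] · 10·5/(16·2) → 25/16.
Hence the series converges for |u + 8| < 1/(25/16) = 16/25, so the radius of convergence is 16/25.
Check u = -184/25: the terms do not tend to 0, so the series diverges.
Check u = -216/25: the terms do not tend to 0, so the series diverges.

(-216/25, -184/25)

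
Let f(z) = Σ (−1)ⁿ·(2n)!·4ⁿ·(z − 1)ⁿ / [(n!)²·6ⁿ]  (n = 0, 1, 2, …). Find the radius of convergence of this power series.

Apply the ratio test: |a_{n+1}| / |a_n| = (2n+1)·(2n+2)/(n+1)² · 4/6, which tends to 8/3 as n → ∞.
Hence the series converges for |z − 1| < 1/(8/3) = 3/8, so the radius of convergence is 3/8.

R = 3/8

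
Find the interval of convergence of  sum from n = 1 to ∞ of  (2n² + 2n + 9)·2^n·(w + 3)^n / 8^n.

(-7, 1)

By the ratio test, |a_{n+1}/a_n| = [(2(n+1)² + 2(n+1) + 9)/(2n² + 2n + 9)] · 2/8 → 1/4.
Hence the series converges for |w + 3| < 1/(1/4) = 4, so the radius of convergence is 4.
At w = 1: the terms do not tend to 0, so the series diverges.
At w = -7: the terms do not tend to 0, so the series diverges.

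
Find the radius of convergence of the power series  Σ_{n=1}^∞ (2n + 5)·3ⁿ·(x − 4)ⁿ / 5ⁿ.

By the ratio test, |a_{n+1}/a_n| = [(2(n+1) + 5)/(2n + 5)] · 3/5 → 3/5.
Hence the series converges for |x − 4| < 1/(3/5) = 5/3, so the radius of convergence is 5/3.

R = 5/3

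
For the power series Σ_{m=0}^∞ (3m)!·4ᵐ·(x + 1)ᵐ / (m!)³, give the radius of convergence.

The ratio of consecutive coefficients is (3m+1)·(3m+2)·(3m+3)/(m+1)³ · 4 → 108.
Convergence for |x + 1| · 108 < 1, i.e. |x + 1| < 1/108. So R = 1/108.

R = 1/108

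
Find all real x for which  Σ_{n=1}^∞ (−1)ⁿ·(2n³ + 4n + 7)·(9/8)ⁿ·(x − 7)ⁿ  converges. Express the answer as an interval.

(55/9, 71/9)

Ratio test: |a_{n+1}/a_n| = [(2(n+1)³ + 4(n+1) + 7)/(2n³ + 4n + 7)] · 9/8 → 9/8 as n → ∞.
Thus R = 1/(9/8) = 8/9.
At x = 71/9: the n-th term does not approach 0; divergence by the term test.
Check x = 55/9: the terms do not tend to 0, so the series diverges.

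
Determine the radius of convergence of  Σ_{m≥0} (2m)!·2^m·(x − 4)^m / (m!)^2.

R = 1/8

Apply the ratio test: |a_{m+1}| / |a_m| = (2m+1)·(2m+2)/(m+1)² · 2, which tends to 8 as m → ∞.
Thus R = 1/(8) = 1/8.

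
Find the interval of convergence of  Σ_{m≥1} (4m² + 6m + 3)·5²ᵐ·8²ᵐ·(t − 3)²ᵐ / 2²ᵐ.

(59/20, 61/20)

The ratio of consecutive coefficients is [(4(m+1)² + 6(m+1) + 3)/(4m² + 6m + 3)] · 25·64/4 → 400.
Since the exponent of (t − 3) increases by 2 each term, convergence requires |t − 3|² < 1/400, hence R = 1/20.
Check t = 61/20: the terms do not tend to 0, so the series diverges.
When t = 59/20, the terms have absolute value of order m², which does not tend to 0, so the series diverges by the divergence test.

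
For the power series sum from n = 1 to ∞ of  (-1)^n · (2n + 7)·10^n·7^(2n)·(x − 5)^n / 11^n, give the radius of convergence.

R = 11/490

The ratio of consecutive coefficients is [(2(n+1) + 7)/(2n + 7)] · 10·49/11 → 490/11.
Convergence for |x − 5| · 490/11 < 1, i.e. |x − 5| < 11/490. So R = 11/490.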